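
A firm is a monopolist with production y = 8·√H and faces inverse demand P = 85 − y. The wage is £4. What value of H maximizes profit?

Marginal revenue from the inverse demand is MR = 85 − 2y.
The marginal product is MP_H = 4·H^(-1/2).
A monopolist hires until marginal revenue product equals the wage: MR·MP_H = w.
At H, y = 8·√H. Substituting and solving: (85 − 16·√H)·4·H^(-1/2) = 4 gives H = 25.

H* = 25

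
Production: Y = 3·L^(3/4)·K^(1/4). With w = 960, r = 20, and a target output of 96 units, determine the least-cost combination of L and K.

L* = 16, K* = 256

Cost minimization requires the marginal rate of technical substitution to equal the input-price ratio: MP_L/MP_K = w/r.
Here MP_L/MP_K = (3/4)·(K/L)/(1/4) = 3·(K/L). Setting this equal to 960/20 = 48 gives K = 16L.
Substituting into Y = 96: 3·L^(3/4)·(16L)^(1/4) = 96.
Solving, L = 16 and K = 256.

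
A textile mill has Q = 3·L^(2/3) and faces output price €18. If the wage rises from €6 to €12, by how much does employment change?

From P·MP_L = w with MP_L = 2·L^(-1/3), the labor demand is L(w) = (36/w)^(3).
At w = 6: L = 216. At w = 12: L = 27.
ΔL = 27 − 216 = -189.

ΔL = -189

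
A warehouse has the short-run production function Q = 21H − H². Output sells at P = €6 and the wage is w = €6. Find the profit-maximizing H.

H* = 10

The marginal product of H is MP_H = 21 − 2H.
A price-taking firm hires until the value of the marginal product equals the wage: P·MP_H = w, so 6·(21 − 2H) = 6.
Then 21 − 2H = 1, giving H = 10.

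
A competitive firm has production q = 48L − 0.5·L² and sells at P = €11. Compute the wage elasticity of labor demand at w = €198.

ε = -0.6

From P·MP_L = w with MP_L = 48 − L, labor demand is L(w) = 48 − w/11.
dL/dw = −1/(11) = -1/11.
At w = 198, L = 30, so ε = (dL/dw)·(w/L) = (-1/11)·(198/30) = -0.6.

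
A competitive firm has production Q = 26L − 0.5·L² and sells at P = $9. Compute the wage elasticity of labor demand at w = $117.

From P·MP_L = w with MP_L = 26 − L, labor demand is L(w) = 26 − w/9.
dL/dw = −1/(9) = -1/9.
At w = 117, L = 13, so ε = (dL/dw)·(w/L) = (-1/9)·(117/13) = -1.

ε = -1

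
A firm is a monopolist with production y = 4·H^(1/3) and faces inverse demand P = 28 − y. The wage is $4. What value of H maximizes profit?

Marginal revenue from the inverse demand is MR = 28 − 2y.
The marginal product is MP_H = (4/3)·H^(-2/3).
A monopolist hires until marginal revenue product equals the wage: MR·MP_H = w.
At H, y = 4·H^(1/3). Substituting and solving: (28 − 8·H^(1/3))·(4/3)·H^(-2/3) = 4 gives H = 8.

H* = 8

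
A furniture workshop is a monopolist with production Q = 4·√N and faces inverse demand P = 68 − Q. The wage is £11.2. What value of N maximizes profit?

Marginal revenue from the inverse demand is MR = 68 − 2Q.
The marginal product is MP_N = 2·N^(-1/2).
A monopolist hires until marginal revenue product equals the wage: MR·MP_N = w.
At N, Q = 4·√N. Substituting and solving: (68 − 8·√N)·2·N^(-1/2) = 11.2 gives N = 25.

N* = 25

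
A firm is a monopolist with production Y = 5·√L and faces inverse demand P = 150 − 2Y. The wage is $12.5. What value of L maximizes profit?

Marginal revenue from the inverse demand is MR = 150 − 4Y.
The marginal product is MP_L = 2.5·L^(-1/2).
A monopolist hires until marginal revenue product equals the wage: MR·MP_L = w.
At L, Y = 5·√L. Substituting and solving: (150 − 20·√L)·2.5·L^(-1/2) = 12.5 gives L = 36.

L* = 36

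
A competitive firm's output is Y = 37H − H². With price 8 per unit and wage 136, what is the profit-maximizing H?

H* = 10

The marginal product of H is MP_H = 37 − 2H.
A price-taking firm hires until the value of the marginal product equals the wage: P·MP_H = w, so 8·(37 − 2H) = 136.
Then 37 − 2H = 17, giving H = 10.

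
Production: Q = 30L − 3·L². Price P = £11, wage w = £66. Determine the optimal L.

L* = 4

The marginal product of L is MP_L = 30 − 6L.
A price-taking firm hires until the value of the marginal product equals the wage: P·MP_L = w, so 11·(30 − 6L) = 66.
Then 30 − 6L = 6, giving L = 4.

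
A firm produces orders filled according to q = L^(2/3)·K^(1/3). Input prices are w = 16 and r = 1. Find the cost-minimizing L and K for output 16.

Cost minimization requires the marginal rate of technical substitution to equal the input-price ratio: MP_L/MP_K = w/r.
Here MP_L/MP_K = (2/3)·(K/L)/(1/3) = 2·(K/L). Setting this equal to 16/1 = 16 gives K = 8L.
Substituting into q = 16: L^(2/3)·(8L)^(1/3) = 16.
Solving, L = 8 and K = 64.

L* = 8, K* = 64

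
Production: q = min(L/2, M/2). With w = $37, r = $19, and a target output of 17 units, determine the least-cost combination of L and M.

L* = 34, M* = 34

With a fixed-proportions technology, the cost-minimizing bundle uses no slack in either input: L/2 = M/2 = q.
So L = 2·17 = 34 and M = 2·17 = 34.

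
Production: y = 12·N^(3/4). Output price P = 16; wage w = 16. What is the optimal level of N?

MP_N = (3/4)·12·N^(-1/4) = 9·N^(-1/4).
Profit maximization for a price taker requires P·MP_N = w: 16·9·N^(-1/4) = 16.
So N^(-1/4) = 1/9, which gives N = 6561.

N* = 6561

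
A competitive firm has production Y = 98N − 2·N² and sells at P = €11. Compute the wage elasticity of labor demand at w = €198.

From P·MP_N = w with MP_N = 98 − 4N, labor demand is N(w) = (98 − w/11)/4.
dN/dw = −1/(44) = -1/44.
At w = 198, N = 20, so ε = (dN/dw)·(w/N) = (-1/44)·(198/20) = -0.225.

ε = -0.225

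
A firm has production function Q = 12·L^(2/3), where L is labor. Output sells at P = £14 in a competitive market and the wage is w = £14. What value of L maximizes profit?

L* = 512

MP_L = (2/3)·12·L^(-1/3) = 8·L^(-1/3).
Profit maximization for a price taker requires P·MP_L = w: 14·8·L^(-1/3) = 14.
So L^(-1/3) = 0.125, which gives L = 512.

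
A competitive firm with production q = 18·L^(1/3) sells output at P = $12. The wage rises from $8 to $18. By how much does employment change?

ΔL = -19

From P·MP_L = w with MP_L = 6·L^(-2/3), the labor demand is L(w) = (72/w)^(3/2).
At w = 8: L = 27. At w = 18: L = 8.
ΔL = 8 − 27 = -19.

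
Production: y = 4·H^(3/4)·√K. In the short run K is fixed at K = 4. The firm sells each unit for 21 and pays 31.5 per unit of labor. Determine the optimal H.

H* = 256

With K = 4, MP_H = (3/4)·4·H^(-1/4)·4^(1/2) = 6·H^(-1/4).
Profit maximization for a price taker requires P·MP_H = w: 21·6·H^(-1/4) = 31.5.
So H^(-1/4) = 0.25, which gives H = 256.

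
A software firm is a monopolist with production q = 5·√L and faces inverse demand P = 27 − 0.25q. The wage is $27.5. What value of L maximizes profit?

L* = 4

Marginal revenue from the inverse demand is MR = 27 − 0.5q.
The marginal product is MP_L = 2.5·L^(-1/2).
A monopolist hires until marginal revenue product equals the wage: MR·MP_L = w.
At L, q = 5·√L. Substituting and solving: (27 − 2.5·√L)·2.5·L^(-1/2) = 27.5 gives L = 4.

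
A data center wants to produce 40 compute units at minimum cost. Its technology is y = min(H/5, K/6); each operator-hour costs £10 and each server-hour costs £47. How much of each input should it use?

With a fixed-proportions technology, the cost-minimizing bundle uses no slack in either input: H/5 = K/6 = y.
So H = 5·40 = 200 and K = 6·40 = 240.

H* = 200, K* = 240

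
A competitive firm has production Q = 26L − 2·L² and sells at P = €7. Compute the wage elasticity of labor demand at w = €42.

ε = -0.3

From P·MP_L = w with MP_L = 26 − 4L, labor demand is L(w) = (26 − w/7)/4.
dL/dw = −1/(28) = -1/28.
At w = 42, L = 5, so ε = (dL/dw)·(w/L) = (-1/28)·(42/5) = -0.3.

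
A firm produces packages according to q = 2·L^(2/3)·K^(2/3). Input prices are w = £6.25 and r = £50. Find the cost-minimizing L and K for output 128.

L* = 64, K* = 8

Cost minimization requires the marginal rate of technical substitution to equal the input-price ratio: MP_L/MP_K = w/r.
Here MP_L/MP_K = (2/3)·(K/L)/(2/3) = (K/L). Setting this equal to 6.25/50 = 0.125 gives K = 0.125L.
Substituting into q = 128: 2·L^(2/3)·(0.125L)^(2/3) = 128.
Solving, L = 64 and K = 8.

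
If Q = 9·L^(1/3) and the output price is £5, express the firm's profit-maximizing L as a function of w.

MP_L = (1/3)·9·L^(-2/3) = 3·L^(-2/3).
Setting P·MP_L = w: 15·L^(-2/3) = w.
Solving for L: L^(-2/3) = w/15, so L = (15/w)^(3/2).

L(w) = (15/w)^(3/2)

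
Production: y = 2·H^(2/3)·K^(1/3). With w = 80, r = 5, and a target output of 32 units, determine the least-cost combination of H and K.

Cost minimization requires the marginal rate of technical substitution to equal the input-price ratio: MP_H/MP_K = w/r.
Here MP_H/MP_K = (2/3)·(K/H)/(1/3) = 2·(K/H). Setting this equal to 80/5 = 16 gives K = 8H.
Substituting into y = 32: 2·H^(2/3)·(8H)^(1/3) = 32.
Solving, H = 8 and K = 64.

H* = 8, K* = 64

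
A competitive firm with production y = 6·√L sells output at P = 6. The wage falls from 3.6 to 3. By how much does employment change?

ΔL = 11

From P·MP_L = w with MP_L = 3·L^(-1/2), the labor demand is L(w) = (18/w)^(2).
At w = 3.6: L = 25. At w = 3: L = 36.
ΔL = 36 − 25 = 11.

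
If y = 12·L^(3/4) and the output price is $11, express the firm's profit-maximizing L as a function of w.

L(w) = (99/w)^(4)

MP_L = (3/4)·12·L^(-1/4) = 9·L^(-1/4).
Setting P·MP_L = w: 99·L^(-1/4) = w.
Solving for L: L^(-1/4) = w/99, so L = (99/w)^(4).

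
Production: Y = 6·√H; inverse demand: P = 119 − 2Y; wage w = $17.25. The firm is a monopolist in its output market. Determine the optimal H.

Marginal revenue from the inverse demand is MR = 119 − 4Y.
The marginal product is MP_H = 3·H^(-1/2).
A monopolist hires until marginal revenue product equals the wage: MR·MP_H = w.
At H, Y = 6·√H. Substituting and solving: (119 − 24·√H)·3·H^(-1/2) = 17.25 gives H = 16.

H* = 16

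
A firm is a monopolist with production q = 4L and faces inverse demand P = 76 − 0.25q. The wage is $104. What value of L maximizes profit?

Marginal revenue from the inverse demand is MR = 76 − 0.5q.
The marginal product is MP_L = 4.
A monopolist hires until marginal revenue product equals the wage: MR·MP_L = w.
(76 − 2L)·4 = 104, so L = 25.

L* = 25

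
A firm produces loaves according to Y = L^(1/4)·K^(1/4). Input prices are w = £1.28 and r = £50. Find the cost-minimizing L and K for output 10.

L* = 625, K* = 16

Cost minimization requires the marginal rate of technical substitution to equal the input-price ratio: MP_L/MP_K = w/r.
Here MP_L/MP_K = (1/4)·(K/L)/(1/4) = (K/L). Setting this equal to 1.28/50 = 0.0256 gives K = 0.0256L.
Substituting into Y = 10: L^(1/4)·(0.0256L)^(1/4) = 10.
Solving, L = 625 and K = 16.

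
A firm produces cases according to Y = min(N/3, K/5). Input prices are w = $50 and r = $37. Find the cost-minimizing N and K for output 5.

With a fixed-proportions technology, the cost-minimizing bundle uses no slack in either input: N/3 = K/5 = Y.
So N = 3·5 = 15 and K = 5·5 = 25.

N* = 15, K* = 25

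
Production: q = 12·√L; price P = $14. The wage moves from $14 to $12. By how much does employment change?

From P·MP_L = w with MP_L = 6·L^(-1/2), the labor demand is L(w) = (84/w)^(2).
At w = 14: L = 36. At w = 12: L = 49.
ΔL = 49 − 36 = 13.

ΔL = 13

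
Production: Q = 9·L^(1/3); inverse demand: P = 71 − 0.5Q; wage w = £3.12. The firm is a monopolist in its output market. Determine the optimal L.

Marginal revenue from the inverse demand is MR = 71 − Q.
The marginal product is MP_L = 3·L^(-2/3).
A monopolist hires until marginal revenue product equals the wage: MR·MP_L = w.
At L, Q = 9·L^(1/3). Substituting and solving: (71 − 9·L^(1/3))·3·L^(-2/3) = 3.12 gives L = 125.

L* = 125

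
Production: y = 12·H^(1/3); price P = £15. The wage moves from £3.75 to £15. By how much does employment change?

From P·MP_H = w with MP_H = 4·H^(-2/3), the labor demand is H(w) = (60/w)^(3/2).
At w = 3.75: H = 64. At w = 15: H = 8.
ΔH = 8 − 64 = -56.

ΔH = -56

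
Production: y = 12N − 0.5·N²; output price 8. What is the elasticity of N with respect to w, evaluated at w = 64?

ε = -2

From P·MP_N = w with MP_N = 12 − N, labor demand is N(w) = 12 − w/8.
dN/dw = −1/(8) = -0.125.
At w = 64, N = 4, so ε = (dN/dw)·(w/N) = (-0.125)·(64/4) = -2.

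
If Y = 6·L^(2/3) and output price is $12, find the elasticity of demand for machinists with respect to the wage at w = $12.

ε = -3

MP_L = (2/3)·6·L^(-1/3), so P·MP_L = w gives 48·L^(-1/3) = w.
Solving, L(w) = (48/w)^(3). This is a constant-elasticity form: L ∝ w^(−3), so ε = −3.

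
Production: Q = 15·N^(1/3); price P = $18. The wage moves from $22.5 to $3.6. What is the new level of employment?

From P·MP_N = w with MP_N = 5·N^(-2/3), the labor demand is N(w) = (90/w)^(3/2).
At w = 22.5: N = 8. At w = 3.6: N = 125.

N* = 125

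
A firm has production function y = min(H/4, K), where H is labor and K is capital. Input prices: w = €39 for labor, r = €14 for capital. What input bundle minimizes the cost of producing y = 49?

With a fixed-proportions technology, the cost-minimizing bundle uses no slack in either input: H/4 = K = y.
So H = 4·49 = 196 and K = 49.

H* = 196, K* = 49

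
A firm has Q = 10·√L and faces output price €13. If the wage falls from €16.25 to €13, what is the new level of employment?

From P·MP_L = w with MP_L = 5·L^(-1/2), the labor demand is L(w) = (65/w)^(2).
At w = 16.25: L = 16. At w = 13: L = 25.

L* = 25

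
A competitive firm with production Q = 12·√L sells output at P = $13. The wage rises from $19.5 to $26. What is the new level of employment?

L* = 9

From P·MP_L = w with MP_L = 6·L^(-1/2), the labor demand is L(w) = (78/w)^(2).
At w = 19.5: L = 16. At w = 26: L = 9.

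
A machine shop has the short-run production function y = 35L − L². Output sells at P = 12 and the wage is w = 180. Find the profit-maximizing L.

L* = 10

The marginal product of L is MP_L = 35 − 2L.
A price-taking firm hires until the value of the marginal product equals the wage: P·MP_L = w, so 12·(35 − 2L) = 180.
Then 35 − 2L = 15, giving L = 10.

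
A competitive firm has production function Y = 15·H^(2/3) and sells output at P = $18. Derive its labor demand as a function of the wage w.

MP_H = (2/3)·15·H^(-1/3) = 10·H^(-1/3).
Setting P·MP_H = w: 180·H^(-1/3) = w.
Solving for H: H^(-1/3) = w/180, so H = (180/w)^(3).

H(w) = 5832000/w³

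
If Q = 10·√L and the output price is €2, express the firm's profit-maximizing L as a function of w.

MP_L = (1/2)·10·L^(-1/2) = 5·L^(-1/2).
Setting P·MP_L = w: 10·L^(-1/2) = w.
Solving for L: L^(-1/2) = w/10, so L = (10/w)^(2).

L(w) = 100/w²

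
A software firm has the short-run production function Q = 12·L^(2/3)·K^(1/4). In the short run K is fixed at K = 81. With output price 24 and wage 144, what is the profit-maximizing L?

L* = 64

With K = 81, MP_L = (2/3)·12·L^(-1/3)·81^(1/4) = 24·L^(-1/3).
Profit maximization for a price taker requires P·MP_L = w: 24·24·L^(-1/3) = 144.
So L^(-1/3) = 0.25, which gives L = 64.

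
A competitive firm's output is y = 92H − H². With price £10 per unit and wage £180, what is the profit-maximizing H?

H* = 37

The marginal product of H is MP_H = 92 − 2H.
A price-taking firm hires until the value of the marginal product equals the wage: P·MP_H = w, so 10·(92 − 2H) = 180.
Then 92 − 2H = 18, giving H = 37.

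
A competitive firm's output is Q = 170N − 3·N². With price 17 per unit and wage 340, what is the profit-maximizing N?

N* = 25

The marginal product of N is MP_N = 170 − 6N.
A price-taking firm hires until the value of the marginal product equals the wage: P·MP_N = w, so 17·(170 − 6N) = 340.
Then 170 − 6N = 20, giving N = 25.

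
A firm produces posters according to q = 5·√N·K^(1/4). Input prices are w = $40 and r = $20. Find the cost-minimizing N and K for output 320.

Cost minimization requires the marginal rate of technical substitution to equal the input-price ratio: MP_N/MP_K = w/r.
Here MP_N/MP_K = (1/2)·(K/N)/(1/4) = 2·(K/N). Setting this equal to 40/20 = 2 gives K = N.
Substituting into q = 320: 5·N^(1/2)·(N)^(1/4) = 320.
Solving, N = 256 and K = 256.

N* = 256, K* = 256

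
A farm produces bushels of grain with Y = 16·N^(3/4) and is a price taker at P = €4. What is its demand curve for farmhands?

MP_N = (3/4)·16·N^(-1/4) = 12·N^(-1/4).
Setting P·MP_N = w: 48·N^(-1/4) = w.
Solving for N: N^(-1/4) = w/48, so N = (48/w)^(4).

N(w) = 5308416/w^(4)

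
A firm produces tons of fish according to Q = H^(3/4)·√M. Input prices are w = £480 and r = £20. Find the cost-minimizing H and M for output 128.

H* = 16, M* = 256

Cost minimization requires the marginal rate of technical substitution to equal the input-price ratio: MP_H/MP_M = w/r.
Here MP_H/MP_M = (3/4)·(M/H)/(1/2) = 1.5·(M/H). Setting this equal to 480/20 = 24 gives M = 16H.
Substituting into Q = 128: H^(3/4)·(16H)^(1/2) = 128.
Solving, H = 16 and M = 256.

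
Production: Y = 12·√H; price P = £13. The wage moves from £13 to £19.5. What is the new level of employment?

From P·MP_H = w with MP_H = 6·H^(-1/2), the labor demand is H(w) = (78/w)^(2).
At w = 13: H = 36. At w = 19.5: H = 16.

H* = 16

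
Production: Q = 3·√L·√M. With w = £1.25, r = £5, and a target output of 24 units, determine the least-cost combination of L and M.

Cost minimization requires the marginal rate of technical substitution to equal the input-price ratio: MP_L/MP_M = w/r.
Here MP_L/MP_M = (1/2)·(M/L)/(1/2) = (M/L). Setting this equal to 1.25/5 = 0.25 gives M = 0.25L.
Substituting into Q = 24: 3·L^(1/2)·(0.25L)^(1/2) = 24.
Solving, L = 16 and M = 4.

L* = 16, M* = 4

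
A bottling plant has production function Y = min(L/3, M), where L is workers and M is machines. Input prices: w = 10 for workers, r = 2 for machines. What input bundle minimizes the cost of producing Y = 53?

With a fixed-proportions technology, the cost-minimizing bundle uses no slack in either input: L/3 = M = Y.
So L = 3·53 = 159 and M = 53.

L* = 159, M* = 53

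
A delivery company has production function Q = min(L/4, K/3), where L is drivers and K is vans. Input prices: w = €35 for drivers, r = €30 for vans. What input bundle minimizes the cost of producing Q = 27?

L* = 108, K* = 81

With a fixed-proportions technology, the cost-minimizing bundle uses no slack in either input: L/4 = K/3 = Q.
So L = 4·27 = 108 and K = 3·27 = 81.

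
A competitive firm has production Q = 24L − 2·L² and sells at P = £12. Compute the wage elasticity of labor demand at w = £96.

From P·MP_L = w with MP_L = 24 − 4L, labor demand is L(w) = (24 − w/12)/4.
dL/dw = −1/(48) = -1/48.
At w = 96, L = 4, so ε = (dL/dw)·(w/L) = (-1/48)·(96/4) = -0.5.

ε = -0.5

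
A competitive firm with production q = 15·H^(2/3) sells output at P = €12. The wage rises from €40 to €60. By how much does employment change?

From P·MP_H = w with MP_H = 10·H^(-1/3), the labor demand is H(w) = (120/w)^(3).
At w = 40: H = 27. At w = 60: H = 8.
ΔH = 8 − 27 = -19.

ΔH = -19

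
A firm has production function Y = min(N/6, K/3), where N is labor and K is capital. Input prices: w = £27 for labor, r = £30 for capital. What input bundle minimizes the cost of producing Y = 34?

With a fixed-proportions technology, the cost-minimizing bundle uses no slack in either input: N/6 = K/3 = Y.
So N = 6·34 = 204 and K = 3·34 = 102.

N* = 204, K* = 102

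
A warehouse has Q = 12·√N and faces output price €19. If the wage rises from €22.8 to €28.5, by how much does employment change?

ΔN = -9

From P·MP_N = w with MP_N = 6·N^(-1/2), the labor demand is N(w) = (114/w)^(2).
At w = 22.8: N = 25. At w = 28.5: N = 16.
ΔN = 16 − 25 = -9.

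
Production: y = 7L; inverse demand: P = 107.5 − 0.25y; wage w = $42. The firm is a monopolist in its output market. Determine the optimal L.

Marginal revenue from the inverse demand is MR = 107.5 − 0.5y.
The marginal product is MP_L = 7.
A monopolist hires until marginal revenue product equals the wage: MR·MP_L = w.
(107.5 − 3.5L)·7 = 42, so L = 29.

L* = 29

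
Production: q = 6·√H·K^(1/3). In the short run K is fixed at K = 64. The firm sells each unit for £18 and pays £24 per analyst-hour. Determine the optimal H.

With K = 64, MP_H = (1/2)·6·H^(-1/2)·64^(1/3) = 12·H^(-1/2).
Profit maximization for a price taker requires P·MP_H = w: 18·12·H^(-1/2) = 24.
So H^(-1/2) = 1/9, which gives H = 81.

H* = 81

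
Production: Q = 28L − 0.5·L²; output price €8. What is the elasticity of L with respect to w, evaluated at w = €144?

From P·MP_L = w with MP_L = 28 − L, labor demand is L(w) = 28 − w/8.
dL/dw = −1/(8) = -0.125.
At w = 144, L = 10, so ε = (dL/dw)·(w/L) = (-0.125)·(144/10) = -1.8.

ε = -1.8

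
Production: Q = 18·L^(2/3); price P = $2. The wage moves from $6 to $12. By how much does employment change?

From P·MP_L = w with MP_L = 12·L^(-1/3), the labor demand is L(w) = (24/w)^(3).
At w = 6: L = 64. At w = 12: L = 8.
ΔL = 8 − 64 = -56.

ΔL = -56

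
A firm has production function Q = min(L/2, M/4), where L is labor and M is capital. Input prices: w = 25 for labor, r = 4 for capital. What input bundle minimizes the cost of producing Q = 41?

L* = 82, M* = 164

With a fixed-proportions technology, the cost-minimizing bundle uses no slack in either input: L/2 = M/4 = Q.
So L = 2·41 = 82 and M = 4·41 = 164.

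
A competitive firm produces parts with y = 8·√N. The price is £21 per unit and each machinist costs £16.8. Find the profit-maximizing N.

N* = 25

MP_N = (1/2)·8·N^(-1/2) = 4·N^(-1/2).
Profit maximization for a price taker requires P·MP_N = w: 21·4·N^(-1/2) = 16.8.
So N^(-1/2) = 0.2, which gives N = 25.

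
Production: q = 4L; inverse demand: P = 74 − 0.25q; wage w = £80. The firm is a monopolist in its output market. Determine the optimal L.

L* = 27

Marginal revenue from the inverse demand is MR = 74 − 0.5q.
The marginal product is MP_L = 4.
A monopolist hires until marginal revenue product equals the wage: MR·MP_L = w.
(74 − 2L)·4 = 80, so L = 27.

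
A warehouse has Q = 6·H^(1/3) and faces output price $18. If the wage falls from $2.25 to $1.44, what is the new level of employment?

H* = 125

From P·MP_H = w with MP_H = 2·H^(-2/3), the labor demand is H(w) = (36/w)^(3/2).
At w = 2.25: H = 64. At w = 1.44: H = 125.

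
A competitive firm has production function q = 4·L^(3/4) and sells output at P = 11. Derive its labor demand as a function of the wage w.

L(w) = 1185921/w^(4)

MP_L = (3/4)·4·L^(-1/4) = 3·L^(-1/4).
Setting P·MP_L = w: 33·L^(-1/4) = w.
Solving for L: L^(-1/4) = w/33, so L = (33/w)^(4).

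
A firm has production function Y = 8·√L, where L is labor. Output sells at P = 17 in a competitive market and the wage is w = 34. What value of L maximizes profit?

MP_L = (1/2)·8·L^(-1/2) = 4·L^(-1/2).
Profit maximization for a price taker requires P·MP_L = w: 17·4·L^(-1/2) = 34.
So L^(-1/2) = 0.5, which gives L = 4.

L* = 4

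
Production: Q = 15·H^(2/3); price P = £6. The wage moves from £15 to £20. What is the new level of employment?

H* = 27

From P·MP_H = w with MP_H = 10·H^(-1/3), the labor demand is H(w) = (60/w)^(3).
At w = 15: H = 64. At w = 20: H = 27.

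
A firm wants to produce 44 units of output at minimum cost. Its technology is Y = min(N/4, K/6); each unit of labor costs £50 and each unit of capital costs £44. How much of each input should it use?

With a fixed-proportions technology, the cost-minimizing bundle uses no slack in either input: N/4 = K/6 = Y.
So N = 4·44 = 176 and K = 6·44 = 264.

N* = 176, K* = 264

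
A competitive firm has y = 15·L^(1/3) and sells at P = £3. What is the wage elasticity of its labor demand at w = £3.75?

ε = -1.5

MP_L = (1/3)·15·L^(-2/3), so P·MP_L = w gives 15·L^(-2/3) = w.
Solving, L(w) = (15/w)^(3/2). This is a constant-elasticity form: L ∝ w^(−3/2), so ε = −3/2.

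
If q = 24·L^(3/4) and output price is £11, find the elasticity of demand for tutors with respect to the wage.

MP_L = (3/4)·24·L^(-1/4), so P·MP_L = w gives 198·L^(-1/4) = w.
Solving, L(w) = (198/w)^(4). This is a constant-elasticity form: L ∝ w^(−4), so ε = −4.

ε = -4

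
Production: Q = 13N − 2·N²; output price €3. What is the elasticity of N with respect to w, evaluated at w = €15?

From P·MP_N = w with MP_N = 13 − 4N, labor demand is N(w) = (13 − w/3)/4.
dN/dw = −1/(12) = -1/12.
At w = 15, N = 2, so ε = (dN/dw)·(w/N) = (-1/12)·(15/2) = -0.625.

ε = -0.625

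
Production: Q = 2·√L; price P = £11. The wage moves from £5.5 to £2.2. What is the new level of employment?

L* = 25

From P·MP_L = w with MP_L = L^(-1/2), the labor demand is L(w) = (11/w)^(2).
At w = 5.5: L = 4. At w = 2.2: L = 25.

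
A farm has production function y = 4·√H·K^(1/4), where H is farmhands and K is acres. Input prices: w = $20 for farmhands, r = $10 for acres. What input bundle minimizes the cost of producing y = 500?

H* = 625, K* = 625

Cost minimization requires the marginal rate of technical substitution to equal the input-price ratio: MP_H/MP_K = w/r.
Here MP_H/MP_K = (1/2)·(K/H)/(1/4) = 2·(K/H). Setting this equal to 20/10 = 2 gives K = H.
Substituting into y = 500: 4·H^(1/2)·(H)^(1/4) = 500.
Solving, H = 625 and K = 625.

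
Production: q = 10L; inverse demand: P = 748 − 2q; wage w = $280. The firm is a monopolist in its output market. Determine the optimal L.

L* = 18

Marginal revenue from the inverse demand is MR = 748 − 4q.
The marginal product is MP_L = 10.
A monopolist hires until marginal revenue product equals the wage: MR·MP_L = w.
(748 − 40L)·10 = 280, so L = 18.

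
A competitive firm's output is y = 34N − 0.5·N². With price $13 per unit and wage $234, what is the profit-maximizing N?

The marginal product of N is MP_N = 34 − N.
A price-taking firm hires until the value of the marginal product equals the wage: P·MP_N = w, so 13·(34 − N) = 234.
Then 34 − N = 18, giving N = 16.

N* = 16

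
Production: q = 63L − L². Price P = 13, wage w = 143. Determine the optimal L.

The marginal product of L is MP_L = 63 − 2L.
A price-taking firm hires until the value of the marginal product equals the wage: P·MP_L = w, so 13·(63 − 2L) = 143.
Then 63 − 2L = 11, giving L = 26.

L* = 26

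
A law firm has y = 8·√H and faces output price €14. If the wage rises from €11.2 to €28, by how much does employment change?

From P·MP_H = w with MP_H = 4·H^(-1/2), the labor demand is H(w) = (56/w)^(2).
At w = 11.2: H = 25. At w = 28: H = 4.
ΔH = 4 − 25 = -21.

ΔH = -21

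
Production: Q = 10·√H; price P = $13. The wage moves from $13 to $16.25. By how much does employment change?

From P·MP_H = w with MP_H = 5·H^(-1/2), the labor demand is H(w) = (65/w)^(2).
At w = 13: H = 25. At w = 16.25: H = 16.
ΔH = 16 − 25 = -9.

ΔH = -9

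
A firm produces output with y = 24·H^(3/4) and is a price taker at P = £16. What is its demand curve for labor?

MP_H = (3/4)·24·H^(-1/4) = 18·H^(-1/4).
Setting P·MP_H = w: 288·H^(-1/4) = w.
Solving for H: H^(-1/4) = w/288, so H = (288/w)^(4).

H(w) = (288/w)^(4)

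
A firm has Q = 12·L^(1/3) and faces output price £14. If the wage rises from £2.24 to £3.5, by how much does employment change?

From P·MP_L = w with MP_L = 4·L^(-2/3), the labor demand is L(w) = (56/w)^(3/2).
At w = 2.24: L = 125. At w = 3.5: L = 64.
ΔL = 64 − 125 = -61.

ΔL = -61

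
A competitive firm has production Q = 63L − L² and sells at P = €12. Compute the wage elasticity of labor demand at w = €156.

From P·MP_L = w with MP_L = 63 − 2L, labor demand is L(w) = (63 − w/12)/2.
dL/dw = −1/(24) = -1/24.
At w = 156, L = 25, so ε = (dL/dw)·(w/L) = (-1/24)·(156/25) = -0.26.

ε = -0.26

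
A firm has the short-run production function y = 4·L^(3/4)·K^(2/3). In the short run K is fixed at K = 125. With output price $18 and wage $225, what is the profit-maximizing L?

L* = 1296

With K = 125, MP_L = (3/4)·4·L^(-1/4)·125^(2/3) = 75·L^(-1/4).
Profit maximization for a price taker requires P·MP_L = w: 18·75·L^(-1/4) = 225.
So L^(-1/4) = 1/6, which gives L = 1296.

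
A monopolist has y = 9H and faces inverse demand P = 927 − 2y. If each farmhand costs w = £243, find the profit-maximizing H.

H* = 25

Marginal revenue from the inverse demand is MR = 927 − 4y.
The marginal product is MP_H = 9.
A monopolist hires until marginal revenue product equals the wage: MR·MP_H = w.
(927 − 36H)·9 = 243, so H = 25.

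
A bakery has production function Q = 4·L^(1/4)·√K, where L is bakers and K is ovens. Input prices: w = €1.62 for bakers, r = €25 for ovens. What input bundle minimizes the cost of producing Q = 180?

L* = 625, K* = 81

Cost minimization requires the marginal rate of technical substitution to equal the input-price ratio: MP_L/MP_K = w/r.
Here MP_L/MP_K = (1/4)·(K/L)/(1/2) = 0.5·(K/L). Setting this equal to 1.62/25 = 0.0648 gives K = 0.1296L.
Substituting into Q = 180: 4·L^(1/4)·(0.1296L)^(1/2) = 180.
Solving, L = 625 and K = 81.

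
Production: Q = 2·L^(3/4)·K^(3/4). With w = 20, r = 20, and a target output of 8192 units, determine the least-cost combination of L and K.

L* = 256, K* = 256

Cost minimization requires the marginal rate of technical substitution to equal the input-price ratio: MP_L/MP_K = w/r.
Here MP_L/MP_K = (3/4)·(K/L)/(3/4) = (K/L). Setting this equal to 20/20 = 1 gives K = L.
Substituting into Q = 8192: 2·L^(3/4)·(L)^(3/4) = 8192.
Solving, L = 256 and K = 256.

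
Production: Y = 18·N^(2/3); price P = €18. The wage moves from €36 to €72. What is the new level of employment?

N* = 27

From P·MP_N = w with MP_N = 12·N^(-1/3), the labor demand is N(w) = (216/w)^(3).
At w = 36: N = 216. At w = 72: N = 27.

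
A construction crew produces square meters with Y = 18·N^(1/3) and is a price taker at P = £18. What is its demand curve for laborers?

MP_N = (1/3)·18·N^(-2/3) = 6·N^(-2/3).
Setting P·MP_N = w: 108·N^(-2/3) = w.
Solving for N: N^(-2/3) = w/108, so N = (108/w)^(3/2).

N(w) = (108/w)^(3/2)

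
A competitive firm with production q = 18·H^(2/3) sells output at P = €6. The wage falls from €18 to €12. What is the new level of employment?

From P·MP_H = w with MP_H = 12·H^(-1/3), the labor demand is H(w) = (72/w)^(3).
At w = 18: H = 64. At w = 12: H = 216.

H* = 216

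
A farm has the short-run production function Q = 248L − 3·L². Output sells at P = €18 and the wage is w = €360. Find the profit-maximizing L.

L* = 38

The marginal product of L is MP_L = 248 − 6L.
A price-taking firm hires until the value of the marginal product equals the wage: P·MP_L = w, so 18·(248 − 6L) = 360.
Then 248 − 6L = 20, giving L = 38.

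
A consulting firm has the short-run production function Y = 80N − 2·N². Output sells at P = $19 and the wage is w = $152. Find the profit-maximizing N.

N* = 18

The marginal product of N is MP_N = 80 − 4N.
A price-taking firm hires until the value of the marginal product equals the wage: P·MP_N = w, so 19·(80 − 4N) = 152.
Then 80 − 4N = 8, giving N = 18.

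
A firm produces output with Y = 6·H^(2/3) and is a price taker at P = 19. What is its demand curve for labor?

H(w) = 438976/w³

MP_H = (2/3)·6·H^(-1/3) = 4·H^(-1/3).
Setting P·MP_H = w: 76·H^(-1/3) = w.
Solving for H: H^(-1/3) = w/76, so H = (76/w)^(3).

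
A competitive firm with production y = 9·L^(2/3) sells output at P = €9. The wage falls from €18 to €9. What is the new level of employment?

From P·MP_L = w with MP_L = 6·L^(-1/3), the labor demand is L(w) = (54/w)^(3).
At w = 18: L = 27. At w = 9: L = 216.

L* = 216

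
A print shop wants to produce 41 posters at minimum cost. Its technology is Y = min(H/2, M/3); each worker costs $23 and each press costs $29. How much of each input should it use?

With a fixed-proportions technology, the cost-minimizing bundle uses no slack in either input: H/2 = M/3 = Y.
So H = 2·41 = 82 and M = 3·41 = 123.

H* = 82, M* = 123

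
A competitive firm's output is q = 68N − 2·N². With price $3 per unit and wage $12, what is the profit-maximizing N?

N* = 16

The marginal product of N is MP_N = 68 − 4N.
A price-taking firm hires until the value of the marginal product equals the wage: P·MP_N = w, so 3·(68 − 4N) = 12.
Then 68 − 4N = 4, giving N = 16.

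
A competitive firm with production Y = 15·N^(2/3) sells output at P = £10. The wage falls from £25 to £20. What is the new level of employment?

From P·MP_N = w with MP_N = 10·N^(-1/3), the labor demand is N(w) = (100/w)^(3).
At w = 25: N = 64. At w = 20: N = 125.

N* = 125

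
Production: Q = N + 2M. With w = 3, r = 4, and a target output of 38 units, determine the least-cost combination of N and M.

N* = 0, M* = 19

The inputs are perfect substitutes, so the firm uses whichever has the lower cost per unit of output.
Cost per unit of output via N is 3; via M it is 2. M is cheaper.
Producing Q = 38 with M alone: N = 0, M = 19.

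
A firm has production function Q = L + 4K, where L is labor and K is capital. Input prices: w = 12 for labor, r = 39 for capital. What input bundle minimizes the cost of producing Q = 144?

L* = 0, K* = 36

The inputs are perfect substitutes, so the firm uses whichever has the lower cost per unit of output.
Cost per unit of output via L is 12; via K it is 9.75. K is cheaper.
Producing Q = 144 with K alone: L = 0, K = 36.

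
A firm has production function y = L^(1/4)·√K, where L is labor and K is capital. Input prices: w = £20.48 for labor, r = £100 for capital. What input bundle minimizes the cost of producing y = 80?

Cost minimization requires the marginal rate of technical substitution to equal the input-price ratio: MP_L/MP_K = w/r.
Here MP_L/MP_K = (1/4)·(K/L)/(1/2) = 0.5·(K/L). Setting this equal to 20.48/100 = 0.2048 gives K = 0.4096L.
Substituting into y = 80: L^(1/4)·(0.4096L)^(1/2) = 80.
Solving, L = 625 and K = 256.

L* = 625, K* = 256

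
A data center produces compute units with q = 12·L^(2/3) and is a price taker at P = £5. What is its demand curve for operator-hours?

MP_L = (2/3)·12·L^(-1/3) = 8·L^(-1/3).
Setting P·MP_L = w: 40·L^(-1/3) = w.
Solving for L: L^(-1/3) = w/40, so L = (40/w)^(3).

L(w) = 64000/w³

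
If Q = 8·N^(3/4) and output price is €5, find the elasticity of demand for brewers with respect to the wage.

ε = -4

MP_N = (3/4)·8·N^(-1/4), so P·MP_N = w gives 30·N^(-1/4) = w.
Solving, N(w) = (30/w)^(4). This is a constant-elasticity form: N ∝ w^(−4), so ε = −4.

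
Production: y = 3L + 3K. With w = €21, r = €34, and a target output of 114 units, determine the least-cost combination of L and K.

The inputs are perfect substitutes, so the firm uses whichever has the lower cost per unit of output.
Cost per unit of output via L is w/3 = 7; via K it is r/3 = 34/3. L is cheaper.
Producing y = 114 with L alone: L = 38, K = 0.

L* = 38, K* = 0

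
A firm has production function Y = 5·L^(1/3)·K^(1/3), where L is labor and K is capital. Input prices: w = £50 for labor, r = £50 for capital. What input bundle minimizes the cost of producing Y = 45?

L* = 27, K* = 27

Cost minimization requires the marginal rate of technical substitution to equal the input-price ratio: MP_L/MP_K = w/r.
Here MP_L/MP_K = (1/3)·(K/L)/(1/3) = (K/L). Setting this equal to 50/50 = 1 gives K = L.
Substituting into Y = 45: 5·L^(1/3)·(L)^(1/3) = 45.
Solving, L = 27 and K = 27.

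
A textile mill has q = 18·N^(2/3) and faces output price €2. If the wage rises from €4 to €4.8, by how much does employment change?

From P·MP_N = w with MP_N = 12·N^(-1/3), the labor demand is N(w) = (24/w)^(3).
At w = 4: N = 216. At w = 4.8: N = 125.
ΔN = 125 − 216 = -91.

ΔN = -91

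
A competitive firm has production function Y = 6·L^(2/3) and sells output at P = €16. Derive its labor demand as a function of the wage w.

L(w) = 262144/w³

MP_L = (2/3)·6·L^(-1/3) = 4·L^(-1/3).
Setting P·MP_L = w: 64·L^(-1/3) = w.
Solving for L: L^(-1/3) = w/64, so L = (64/w)^(3).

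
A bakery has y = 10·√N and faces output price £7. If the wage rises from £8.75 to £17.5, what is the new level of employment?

N* = 4

From P·MP_N = w with MP_N = 5·N^(-1/2), the labor demand is N(w) = (35/w)^(2).
At w = 8.75: N = 16. At w = 17.5: N = 4.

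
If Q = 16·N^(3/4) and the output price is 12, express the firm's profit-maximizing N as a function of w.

MP_N = (3/4)·16·N^(-1/4) = 12·N^(-1/4).
Setting P·MP_N = w: 144·N^(-1/4) = w.
Solving for N: N^(-1/4) = w/144, so N = (144/w)^(4).

N(w) = (144/w)^(4)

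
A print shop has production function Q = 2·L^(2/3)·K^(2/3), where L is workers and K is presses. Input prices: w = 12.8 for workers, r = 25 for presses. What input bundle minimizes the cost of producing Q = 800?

L* = 125, K* = 64

Cost minimization requires the marginal rate of technical substitution to equal the input-price ratio: MP_L/MP_K = w/r.
Here MP_L/MP_K = (2/3)·(K/L)/(2/3) = (K/L). Setting this equal to 12.8/25 = 0.512 gives K = 0.512L.
Substituting into Q = 800: 2·L^(2/3)·(0.512L)^(2/3) = 800.
Solving, L = 125 and K = 64.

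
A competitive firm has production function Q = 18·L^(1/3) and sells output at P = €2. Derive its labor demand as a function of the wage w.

MP_L = (1/3)·18·L^(-2/3) = 6·L^(-2/3).
Setting P·MP_L = w: 12·L^(-2/3) = w.
Solving for L: L^(-2/3) = w/12, so L = (12/w)^(3/2).

L(w) = (12/w)^(3/2)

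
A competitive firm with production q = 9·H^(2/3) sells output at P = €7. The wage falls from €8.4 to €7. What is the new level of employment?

From P·MP_H = w with MP_H = 6·H^(-1/3), the labor demand is H(w) = (42/w)^(3).
At w = 8.4: H = 125. At w = 7: H = 216.

H* = 216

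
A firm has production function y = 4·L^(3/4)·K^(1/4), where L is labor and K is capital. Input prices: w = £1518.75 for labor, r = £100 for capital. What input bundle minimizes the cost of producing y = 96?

L* = 16, K* = 81

Cost minimization requires the marginal rate of technical substitution to equal the input-price ratio: MP_L/MP_K = w/r.
Here MP_L/MP_K = (3/4)·(K/L)/(1/4) = 3·(K/L). Setting this equal to 1518.75/100 = 15.1875 gives K = 5.0625L.
Substituting into y = 96: 4·L^(3/4)·(5.0625L)^(1/4) = 96.
Solving, L = 16 and K = 81.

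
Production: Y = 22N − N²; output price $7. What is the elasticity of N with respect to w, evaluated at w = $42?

ε = -0.375

From P·MP_N = w with MP_N = 22 − 2N, labor demand is N(w) = (22 − w/7)/2.
dN/dw = −1/(14) = -1/14.
At w = 42, N = 8, so ε = (dN/dw)·(w/N) = (-1/14)·(42/8) = -0.375.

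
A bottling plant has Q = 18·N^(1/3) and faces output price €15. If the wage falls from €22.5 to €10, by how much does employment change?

From P·MP_N = w with MP_N = 6·N^(-2/3), the labor demand is N(w) = (90/w)^(3/2).
At w = 22.5: N = 8. At w = 10: N = 27.
ΔN = 27 − 8 = 19.

ΔN = 19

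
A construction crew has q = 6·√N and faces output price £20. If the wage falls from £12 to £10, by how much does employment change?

From P·MP_N = w with MP_N = 3·N^(-1/2), the labor demand is N(w) = (60/w)^(2).
At w = 12: N = 25. At w = 10: N = 36.
ΔN = 36 − 25 = 11.

ΔN = 11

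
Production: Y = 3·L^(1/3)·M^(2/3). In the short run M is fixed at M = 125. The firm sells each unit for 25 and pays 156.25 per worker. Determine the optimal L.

L* = 8

With M = 125, MP_L = (1/3)·3·L^(-2/3)·125^(2/3) = 25·L^(-2/3).
Profit maximization for a price taker requires P·MP_L = w: 25·25·L^(-2/3) = 156.25.
So L^(-2/3) = 0.25, which gives L = 8.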